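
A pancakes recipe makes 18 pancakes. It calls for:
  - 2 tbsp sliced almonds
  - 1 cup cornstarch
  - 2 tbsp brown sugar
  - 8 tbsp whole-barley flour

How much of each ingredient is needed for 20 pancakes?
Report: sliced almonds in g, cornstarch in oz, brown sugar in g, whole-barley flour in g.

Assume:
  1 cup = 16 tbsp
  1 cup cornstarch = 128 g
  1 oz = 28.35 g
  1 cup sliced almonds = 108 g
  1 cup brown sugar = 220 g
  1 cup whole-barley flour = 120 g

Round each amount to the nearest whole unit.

sliced almonds: 15 g; cornstarch: 5 oz; brown sugar: 31 g; whole-barley flour: 67 g

Scaling factor: 20/18 = 10/9.
sliced almonds: 2 tbsp × 10/9 ÷ 16 tbsp/cup × 108 g/cup = 15 g
cornstarch: 1 cup × 10/9 × 128 g/cup ÷ 28.35 g/oz ≈ 5 oz
brown sugar: 2 tbsp × 10/9 ÷ 16 tbsp/cup × 220 g/cup ≈ 31 g
whole-barley flour: 8 tbsp × 10/9 ÷ 16 tbsp/cup × 120 g/cup ≈ 67 g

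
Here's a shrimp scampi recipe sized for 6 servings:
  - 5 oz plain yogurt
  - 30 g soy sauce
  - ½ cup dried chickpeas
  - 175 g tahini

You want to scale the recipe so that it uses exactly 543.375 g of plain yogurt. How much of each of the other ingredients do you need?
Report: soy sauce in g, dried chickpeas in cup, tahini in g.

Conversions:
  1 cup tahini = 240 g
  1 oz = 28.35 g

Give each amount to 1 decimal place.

soy sauce: 115.0 g; dried chickpeas: 1.9 cup; tahini: 670.8 g

The original recipe has 141.75 g of plain yogurt, so the scaling factor is 543.375 ÷ 141.75 = 23/6.
soy sauce: 30 g × 23/6 = 115.0 g
dried chickpeas: 0.5 cup × 23/6 ≈ 1.9 cup
tahini: 175 g × 23/6 ≈ 670.8 g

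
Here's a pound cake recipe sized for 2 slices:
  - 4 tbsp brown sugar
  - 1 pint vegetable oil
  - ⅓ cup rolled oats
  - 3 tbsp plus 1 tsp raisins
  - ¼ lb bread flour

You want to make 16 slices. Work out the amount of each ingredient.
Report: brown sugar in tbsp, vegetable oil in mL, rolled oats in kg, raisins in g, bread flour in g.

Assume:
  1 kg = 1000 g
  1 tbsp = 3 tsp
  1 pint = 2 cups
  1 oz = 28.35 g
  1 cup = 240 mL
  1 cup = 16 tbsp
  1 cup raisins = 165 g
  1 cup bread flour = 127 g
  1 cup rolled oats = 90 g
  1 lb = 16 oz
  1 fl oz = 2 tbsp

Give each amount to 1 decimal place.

Scaling factor: 16/2 = 8.
brown sugar: 4 tbsp × 8 = 32.0 tbsp
vegetable oil: 1 pint × 8 × 2 cup/pint × 240 mL/cup = 3840.0 mL
rolled oats: 1/3 cup × 8 × 90 g/cup ÷ 1000 g/kg ≈ 0.2 kg
raisins: (3 tbsp + 1 tsp = 10/3 tbsp) × 8 ÷ 16 tbsp/cup × 165 g/cup = 275.0 g
bread flour: 0.25 lb × 8 × 16 oz/lb × 28.35 g/oz = 907.2 g

brown sugar: 32.0 tbsp; vegetable oil: 3840.0 mL; rolled oats: 0.2 kg; raisins: 275.0 g; bread flour: 907.2 g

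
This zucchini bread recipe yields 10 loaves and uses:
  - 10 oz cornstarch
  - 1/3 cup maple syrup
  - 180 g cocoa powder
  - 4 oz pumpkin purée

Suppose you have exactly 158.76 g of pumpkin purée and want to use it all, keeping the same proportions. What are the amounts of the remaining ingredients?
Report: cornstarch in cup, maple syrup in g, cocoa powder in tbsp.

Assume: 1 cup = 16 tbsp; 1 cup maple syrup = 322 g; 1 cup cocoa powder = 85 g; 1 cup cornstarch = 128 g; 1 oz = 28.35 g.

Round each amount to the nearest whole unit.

The original recipe has 113.4 g of pumpkin purée, so the scaling factor is 158.76 ÷ 113.4 = 7/5 = 1.4.
cornstarch: 10 oz × 7/5 × 28.35 g/oz ÷ 128 g/cup ≈ 3 cup
maple syrup: 1/3 cup × 7/5 × 322 g/cup ≈ 150 g
cocoa powder: 180 g × 7/5 ÷ 85 g/cup × 16 tbsp/cup ≈ 47 tbsp

cornstarch: 3 cup; maple syrup: 150 g; cocoa powder: 47 tbsp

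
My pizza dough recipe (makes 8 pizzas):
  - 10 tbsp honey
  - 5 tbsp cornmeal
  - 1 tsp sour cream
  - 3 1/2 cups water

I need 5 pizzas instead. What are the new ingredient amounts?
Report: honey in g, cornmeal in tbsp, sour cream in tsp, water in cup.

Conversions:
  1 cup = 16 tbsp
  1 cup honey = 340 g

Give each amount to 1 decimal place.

honey: 132.8 g; cornmeal: 3.1 tbsp; sour cream: 0.6 tsp; water: 2.2 cup

Scaling factor: 5/8 = 0.625.
honey: 10 tbsp × 5/8 ÷ 16 tbsp/cup × 340 g/cup ≈ 132.8 g
cornmeal: 5 tbsp × 5/8 ≈ 3.1 tbsp
sour cream: 1 tsp × 5/8 ≈ 0.6 tsp
water: 3.5 cup × 5/8 ≈ 2.2 cup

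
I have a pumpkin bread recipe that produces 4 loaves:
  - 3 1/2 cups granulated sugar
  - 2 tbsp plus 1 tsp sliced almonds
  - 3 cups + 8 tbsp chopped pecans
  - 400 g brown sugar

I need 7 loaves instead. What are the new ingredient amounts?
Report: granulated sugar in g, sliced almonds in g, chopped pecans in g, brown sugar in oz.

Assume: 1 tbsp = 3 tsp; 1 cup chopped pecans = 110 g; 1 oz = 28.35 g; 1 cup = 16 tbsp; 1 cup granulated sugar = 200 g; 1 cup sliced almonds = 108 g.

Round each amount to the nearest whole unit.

granulated sugar: 1225 g; sliced almonds: 28 g; chopped pecans: 674 g; brown sugar: 25 oz

Scaling factor: 7/4 = 1.75.
granulated sugar: 3.5 cup × 7/4 × 200 g/cup = 1225 g
sliced almonds: (2 tbsp + 1 tsp = 7/3 tbsp) × 7/4 ÷ 16 tbsp/cup × 108 g/cup ≈ 28 g
chopped pecans: (3 cup + 8 tbsp = 3.5 cup) × 7/4 × 110 g/cup ≈ 674 g
brown sugar: 400 g × 7/4 ÷ 28.35 g/oz ≈ 25 oz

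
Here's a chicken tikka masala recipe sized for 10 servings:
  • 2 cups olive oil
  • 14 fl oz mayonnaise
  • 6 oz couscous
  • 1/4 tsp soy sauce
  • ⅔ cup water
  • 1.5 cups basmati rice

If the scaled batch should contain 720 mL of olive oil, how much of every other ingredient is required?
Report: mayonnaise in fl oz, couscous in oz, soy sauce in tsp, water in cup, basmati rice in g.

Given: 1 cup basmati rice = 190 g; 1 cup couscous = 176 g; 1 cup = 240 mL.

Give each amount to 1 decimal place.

The original recipe has 480 mL of olive oil, so the scaling factor is 720 ÷ 480 = 3/2 = 1.5.
mayonnaise: 14 fl oz × 3/2 = 21.0 fl oz
couscous: 6 oz × 3/2 = 9.0 oz
soy sauce: 0.25 tsp × 3/2 ≈ 0.4 tsp
water: 2/3 cup × 3/2 = 1.0 cup
basmati rice: 1.5 cup × 3/2 × 190 g/cup = 427.5 g

mayonnaise: 21.0 fl oz; couscous: 9.0 oz; soy sauce: 0.4 tsp; water: 1.0 cup; basmati rice: 427.5 g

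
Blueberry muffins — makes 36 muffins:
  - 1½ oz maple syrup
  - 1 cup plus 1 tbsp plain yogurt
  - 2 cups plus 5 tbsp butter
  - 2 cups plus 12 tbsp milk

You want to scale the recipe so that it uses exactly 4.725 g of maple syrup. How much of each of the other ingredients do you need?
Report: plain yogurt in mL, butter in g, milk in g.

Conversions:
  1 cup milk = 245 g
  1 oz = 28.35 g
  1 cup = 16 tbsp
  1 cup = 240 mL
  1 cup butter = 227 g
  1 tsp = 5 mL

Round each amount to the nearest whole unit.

The original recipe has 42.525 g of maple syrup, so the scaling factor is 4.725 ÷ 42.525 = 1/9.
plain yogurt: (1 cup + 1 tbsp = 1.0625 cup) × 1/9 × 240 mL/cup ≈ 28 mL
butter: (2 cup + 5 tbsp = 2.3125 cup) × 1/9 × 227 g/cup ≈ 58 g
milk: (2 cup + 12 tbsp = 2.75 cup) × 1/9 × 245 g/cup ≈ 75 g

plain yogurt: 28 mL; butter: 58 g; milk: 75 g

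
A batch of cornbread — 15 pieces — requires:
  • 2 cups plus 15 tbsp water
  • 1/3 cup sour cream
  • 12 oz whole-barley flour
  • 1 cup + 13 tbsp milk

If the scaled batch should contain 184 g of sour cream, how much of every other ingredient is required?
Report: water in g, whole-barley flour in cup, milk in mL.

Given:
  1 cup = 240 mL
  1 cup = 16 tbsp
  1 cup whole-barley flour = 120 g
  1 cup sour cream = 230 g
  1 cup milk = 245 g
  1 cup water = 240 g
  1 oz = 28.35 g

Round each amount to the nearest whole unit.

water: 1692 g; whole-barley flour: 7 cup; milk: 1044 mL

The original recipe has 230/3 g of sour cream, so the scaling factor is 184 ÷ 230/3 = 12/5 = 2.4.
water: (2 cup + 15 tbsp = 2.9375 cup) × 12/5 × 240 g/cup = 1692 g
whole-barley flour: 12 oz × 12/5 × 28.35 g/oz ÷ 120 g/cup ≈ 7 cup
milk: (1 cup + 13 tbsp = 1.8125 cup) × 12/5 × 240 mL/cup = 1044 mL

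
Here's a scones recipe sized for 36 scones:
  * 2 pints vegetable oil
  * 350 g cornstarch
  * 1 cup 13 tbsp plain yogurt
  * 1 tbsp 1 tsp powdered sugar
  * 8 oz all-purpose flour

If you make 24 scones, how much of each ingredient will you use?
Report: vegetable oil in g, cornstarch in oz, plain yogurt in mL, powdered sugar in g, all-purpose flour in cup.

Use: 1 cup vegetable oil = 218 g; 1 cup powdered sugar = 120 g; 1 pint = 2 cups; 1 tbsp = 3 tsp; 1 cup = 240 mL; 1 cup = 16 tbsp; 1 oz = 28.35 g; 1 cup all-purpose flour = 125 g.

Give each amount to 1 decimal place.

Scaling factor: 24/36 = 2/3.
vegetable oil: 2 pint × 2/3 × 2 cup/pint × 218 g/cup ≈ 581.3 g
cornstarch: 350 g × 2/3 ÷ 28.35 g/oz ≈ 8.2 oz
plain yogurt: (1 cup + 13 tbsp = 1.8125 cup) × 2/3 × 240 mL/cup = 290.0 mL
powdered sugar: (1 tbsp + 1 tsp = 4/3 tbsp) × 2/3 ÷ 16 tbsp/cup × 120 g/cup ≈ 6.7 g
all-purpose flour: 8 oz × 2/3 × 28.35 g/oz ÷ 125 g/cup ≈ 1.2 cup

vegetable oil: 581.3 g; cornstarch: 8.2 oz; plain yogurt: 290.0 mL; powdered sugar: 6.7 g; all-purpose flour: 1.2 cup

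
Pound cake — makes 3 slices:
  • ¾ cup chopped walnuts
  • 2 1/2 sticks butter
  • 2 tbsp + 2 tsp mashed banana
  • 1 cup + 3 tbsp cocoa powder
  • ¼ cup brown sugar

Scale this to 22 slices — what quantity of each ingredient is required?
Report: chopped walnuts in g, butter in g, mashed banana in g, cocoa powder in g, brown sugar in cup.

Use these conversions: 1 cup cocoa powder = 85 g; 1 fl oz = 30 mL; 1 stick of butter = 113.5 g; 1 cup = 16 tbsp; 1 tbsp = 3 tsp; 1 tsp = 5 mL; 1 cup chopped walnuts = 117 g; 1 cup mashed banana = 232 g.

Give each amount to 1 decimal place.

Scaling factor: 22/3.
chopped walnuts: 0.75 cup × 22/3 × 117 g/cup = 643.5 g
butter: 2.5 stick × 22/3 × 113.5 g/stick ≈ 2080.8 g
mashed banana: (2 tbsp + 2 tsp = 8/3 tbsp) × 22/3 ÷ 16 tbsp/cup × 232 g/cup ≈ 283.6 g
cocoa powder: (1 cup + 3 tbsp = 1.1875 cup) × 22/3 × 85 g/cup ≈ 740.2 g
brown sugar: 0.25 cup × 22/3 ≈ 1.8 cup

chopped walnuts: 643.5 g; butter: 2080.8 g; mashed banana: 283.6 g; cocoa powder: 740.2 g; brown sugar: 1.8 cup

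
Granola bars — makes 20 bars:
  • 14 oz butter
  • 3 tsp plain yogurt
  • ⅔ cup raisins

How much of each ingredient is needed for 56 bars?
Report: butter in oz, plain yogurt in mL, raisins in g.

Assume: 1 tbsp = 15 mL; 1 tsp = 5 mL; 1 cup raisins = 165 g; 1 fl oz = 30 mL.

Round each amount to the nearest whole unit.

Scaling factor: 56/20 = 14/5 = 2.8.
butter: 14 oz × 14/5 ≈ 39 oz
plain yogurt: 3 tsp × 14/5 × 5 mL/tsp = 42 mL
raisins: 2/3 cup × 14/5 × 165 g/cup = 308 g

butter: 39 oz; plain yogurt: 42 mL; raisins: 308 g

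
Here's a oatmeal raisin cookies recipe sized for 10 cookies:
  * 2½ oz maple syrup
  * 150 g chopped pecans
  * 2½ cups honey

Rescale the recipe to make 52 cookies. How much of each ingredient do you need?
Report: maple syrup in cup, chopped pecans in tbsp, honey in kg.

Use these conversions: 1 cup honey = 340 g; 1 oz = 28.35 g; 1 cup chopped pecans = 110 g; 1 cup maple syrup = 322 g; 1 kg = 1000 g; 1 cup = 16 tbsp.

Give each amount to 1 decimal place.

Scaling factor: 52/10 = 26/5 = 5.2.
maple syrup: 2.5 oz × 26/5 × 28.35 g/oz ÷ 322 g/cup ≈ 1.1 cup
chopped pecans: 150 g × 26/5 ÷ 110 g/cup × 16 tbsp/cup ≈ 113.5 tbsp
honey: 2.5 cup × 26/5 × 340 g/cup ÷ 1000 g/kg ≈ 4.4 kg

maple syrup: 1.1 cup; chopped pecans: 113.5 tbsp; honey: 4.4 kg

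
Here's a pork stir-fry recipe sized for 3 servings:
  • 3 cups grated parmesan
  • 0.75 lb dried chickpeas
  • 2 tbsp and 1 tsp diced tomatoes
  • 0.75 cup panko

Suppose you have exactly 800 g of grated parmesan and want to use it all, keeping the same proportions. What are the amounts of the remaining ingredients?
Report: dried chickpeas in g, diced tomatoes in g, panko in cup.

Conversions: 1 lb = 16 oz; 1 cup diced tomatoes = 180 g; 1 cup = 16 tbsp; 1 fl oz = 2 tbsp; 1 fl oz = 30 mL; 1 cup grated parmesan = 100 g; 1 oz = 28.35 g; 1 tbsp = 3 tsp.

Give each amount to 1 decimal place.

dried chickpeas: 907.2 g; diced tomatoes: 70.0 g; panko: 2.0 cup

The original recipe has 300 g of grated parmesan, so the scaling factor is 800 ÷ 300 = 8/3.
dried chickpeas: 0.75 lb × 8/3 × 16 oz/lb × 28.35 g/oz = 907.2 g
diced tomatoes: (2 tbsp + 1 tsp = 7/3 tbsp) × 8/3 ÷ 16 tbsp/cup × 180 g/cup = 70.0 g
panko: 0.75 cup × 8/3 = 2.0 cup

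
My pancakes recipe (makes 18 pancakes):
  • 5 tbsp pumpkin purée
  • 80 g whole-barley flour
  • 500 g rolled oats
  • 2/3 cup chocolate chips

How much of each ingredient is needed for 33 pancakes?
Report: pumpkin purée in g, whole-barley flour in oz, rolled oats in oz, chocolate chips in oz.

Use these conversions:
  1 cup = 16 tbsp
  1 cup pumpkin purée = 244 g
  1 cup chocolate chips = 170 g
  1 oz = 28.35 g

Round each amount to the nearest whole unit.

pumpkin purée: 140 g; whole-barley flour: 5 oz; rolled oats: 32 oz; chocolate chips: 7 oz

Scaling factor: 33/18 = 11/6.
pumpkin purée: 5 tbsp × 11/6 ÷ 16 tbsp/cup × 244 g/cup ≈ 140 g
whole-barley flour: 80 g × 11/6 ÷ 28.35 g/oz ≈ 5 oz
rolled oats: 500 g × 11/6 ÷ 28.35 g/oz ≈ 32 oz
chocolate chips: 2/3 cup × 11/6 × 170 g/cup ÷ 28.35 g/oz ≈ 7 oz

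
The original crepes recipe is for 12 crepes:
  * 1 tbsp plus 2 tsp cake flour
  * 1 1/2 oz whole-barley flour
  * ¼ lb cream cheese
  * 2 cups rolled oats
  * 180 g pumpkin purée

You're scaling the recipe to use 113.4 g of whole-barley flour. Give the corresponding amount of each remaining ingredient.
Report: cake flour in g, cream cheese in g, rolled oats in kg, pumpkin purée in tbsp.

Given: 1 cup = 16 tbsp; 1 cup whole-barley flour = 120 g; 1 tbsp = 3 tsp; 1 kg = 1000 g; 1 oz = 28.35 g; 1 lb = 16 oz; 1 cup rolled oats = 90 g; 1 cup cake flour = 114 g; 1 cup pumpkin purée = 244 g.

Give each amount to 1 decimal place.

The original recipe has 42.525 g of whole-barley flour, so the scaling factor is 113.4 ÷ 42.525 = 8/3.
cake flour: (1 tbsp + 2 tsp = 5/3 tbsp) × 8/3 ÷ 16 tbsp/cup × 114 g/cup ≈ 31.7 g
cream cheese: 0.25 lb × 8/3 × 16 oz/lb × 28.35 g/oz = 302.4 g
rolled oats: 2 cup × 8/3 × 90 g/cup ÷ 1000 g/kg ≈ 0.5 kg
pumpkin purée: 180 g × 8/3 ÷ 244 g/cup × 16 tbsp/cup ≈ 31.5 tbsp

cake flour: 31.7 g; cream cheese: 302.4 g; rolled oats: 0.5 kg; pumpkin purée: 31.5 tbsp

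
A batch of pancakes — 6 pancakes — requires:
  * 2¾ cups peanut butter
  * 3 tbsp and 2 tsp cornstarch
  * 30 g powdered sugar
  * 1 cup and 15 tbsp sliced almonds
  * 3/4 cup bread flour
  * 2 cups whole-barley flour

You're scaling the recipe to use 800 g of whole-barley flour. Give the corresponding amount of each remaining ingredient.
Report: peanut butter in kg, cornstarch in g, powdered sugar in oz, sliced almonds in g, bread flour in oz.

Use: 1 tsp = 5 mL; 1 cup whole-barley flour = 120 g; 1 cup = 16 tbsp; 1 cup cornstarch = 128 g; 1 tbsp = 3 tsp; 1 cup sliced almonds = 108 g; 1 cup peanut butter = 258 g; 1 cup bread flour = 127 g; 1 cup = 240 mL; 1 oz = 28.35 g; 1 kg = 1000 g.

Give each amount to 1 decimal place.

The original recipe has 240 g of whole-barley flour, so the scaling factor is 800 ÷ 240 = 10/3.
peanut butter: 2.75 cup × 10/3 × 258 g/cup ÷ 1000 g/kg ≈ 2.4 kg
cornstarch: (3 tbsp + 2 tsp = 11/3 tbsp) × 10/3 ÷ 16 tbsp/cup × 128 g/cup ≈ 97.8 g
powdered sugar: 30 g × 10/3 ÷ 28.35 g/oz ≈ 3.5 oz
sliced almonds: (1 cup + 15 tbsp = 1.9375 cup) × 10/3 × 108 g/cup = 697.5 g
bread flour: 0.75 cup × 10/3 × 127 g/cup ÷ 28.35 g/oz ≈ 11.2 oz

peanut butter: 2.4 kg; cornstarch: 97.8 g; powdered sugar: 3.5 oz; sliced almonds: 697.5 g; bread flour: 11.2 oz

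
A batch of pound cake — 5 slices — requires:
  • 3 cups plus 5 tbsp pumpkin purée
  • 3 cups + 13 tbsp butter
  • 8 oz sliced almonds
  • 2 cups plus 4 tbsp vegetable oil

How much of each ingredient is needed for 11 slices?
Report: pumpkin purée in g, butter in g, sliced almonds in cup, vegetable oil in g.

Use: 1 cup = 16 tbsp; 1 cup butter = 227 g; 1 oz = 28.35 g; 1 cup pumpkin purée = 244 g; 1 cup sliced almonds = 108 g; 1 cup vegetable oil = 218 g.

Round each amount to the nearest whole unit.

Scaling factor: 11/5 = 2.2.
pumpkin purée: (3 cup + 5 tbsp = 3.3125 cup) × 11/5 × 244 g/cup ≈ 1778 g
butter: (3 cup + 13 tbsp = 3.8125 cup) × 11/5 × 227 g/cup ≈ 1904 g
sliced almonds: 8 oz × 11/5 × 28.35 g/oz ÷ 108 g/cup ≈ 5 cup
vegetable oil: (2 cup + 4 tbsp = 2.25 cup) × 11/5 × 218 g/cup ≈ 1079 g

pumpkin purée: 1778 g; butter: 1904 g; sliced almonds: 5 cup; vegetable oil: 1079 g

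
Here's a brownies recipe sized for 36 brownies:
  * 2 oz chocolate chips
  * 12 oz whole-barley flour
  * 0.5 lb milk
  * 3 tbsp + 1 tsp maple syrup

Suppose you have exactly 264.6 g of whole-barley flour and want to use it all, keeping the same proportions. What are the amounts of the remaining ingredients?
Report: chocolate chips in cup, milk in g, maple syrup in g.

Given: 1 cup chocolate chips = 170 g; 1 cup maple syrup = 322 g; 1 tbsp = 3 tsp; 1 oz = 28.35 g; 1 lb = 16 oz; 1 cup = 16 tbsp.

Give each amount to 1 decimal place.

chocolate chips: 0.3 cup; milk: 176.4 g; maple syrup: 52.2 g

The original recipe has 340.2 g of whole-barley flour, so the scaling factor is 264.6 ÷ 340.2 = 7/9.
chocolate chips: 2 oz × 7/9 × 28.35 g/oz ÷ 170 g/cup ≈ 0.3 cup
milk: 0.5 lb × 7/9 × 16 oz/lb × 28.35 g/oz = 176.4 g
maple syrup: (3 tbsp + 1 tsp = 10/3 tbsp) × 7/9 ÷ 16 tbsp/cup × 322 g/cup ≈ 52.2 g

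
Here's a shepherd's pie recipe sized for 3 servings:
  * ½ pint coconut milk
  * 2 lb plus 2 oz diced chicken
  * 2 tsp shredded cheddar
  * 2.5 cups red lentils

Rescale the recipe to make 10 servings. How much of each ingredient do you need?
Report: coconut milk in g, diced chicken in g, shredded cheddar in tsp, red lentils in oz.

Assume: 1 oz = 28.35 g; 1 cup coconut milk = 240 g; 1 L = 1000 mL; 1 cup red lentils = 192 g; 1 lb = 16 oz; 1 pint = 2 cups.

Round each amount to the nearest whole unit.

coconut milk: 800 g; diced chicken: 3213 g; shredded cheddar: 7 tsp; red lentils: 56 oz

Scaling factor: 10/3.
coconut milk: 0.5 pint × 10/3 × 2 cup/pint × 240 g/cup = 800 g
diced chicken: (2 lb + 2 oz = 2.125 lb) × 10/3 × 16 oz/lb × 28.35 g/oz = 3213 g
shredded cheddar: 2 tsp × 10/3 ≈ 7 tsp
red lentils: 2.5 cup × 10/3 × 192 g/cup ÷ 28.35 g/oz ≈ 56 oz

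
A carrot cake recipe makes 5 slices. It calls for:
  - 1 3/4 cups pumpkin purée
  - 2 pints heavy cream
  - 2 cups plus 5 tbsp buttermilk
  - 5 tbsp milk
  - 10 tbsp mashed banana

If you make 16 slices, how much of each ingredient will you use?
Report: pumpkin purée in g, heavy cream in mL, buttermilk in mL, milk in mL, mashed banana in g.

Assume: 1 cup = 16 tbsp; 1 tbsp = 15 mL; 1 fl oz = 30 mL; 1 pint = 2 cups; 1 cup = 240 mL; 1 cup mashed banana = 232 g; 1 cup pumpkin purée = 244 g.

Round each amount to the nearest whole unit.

pumpkin purée: 1366 g; heavy cream: 3072 mL; buttermilk: 1776 mL; milk: 240 mL; mashed banana: 464 g

Scaling factor: 16/5 = 3.2.
pumpkin purée: 1.75 cup × 16/5 × 244 g/cup ≈ 1366 g
heavy cream: 2 pint × 16/5 × 2 cup/pint × 240 mL/cup = 3072 mL
buttermilk: (2 cup + 5 tbsp = 2.3125 cup) × 16/5 × 240 mL/cup = 1776 mL
milk: 5 tbsp × 16/5 × 15 mL/tbsp = 240 mL
mashed banana: 10 tbsp × 16/5 ÷ 16 tbsp/cup × 232 g/cup = 464 g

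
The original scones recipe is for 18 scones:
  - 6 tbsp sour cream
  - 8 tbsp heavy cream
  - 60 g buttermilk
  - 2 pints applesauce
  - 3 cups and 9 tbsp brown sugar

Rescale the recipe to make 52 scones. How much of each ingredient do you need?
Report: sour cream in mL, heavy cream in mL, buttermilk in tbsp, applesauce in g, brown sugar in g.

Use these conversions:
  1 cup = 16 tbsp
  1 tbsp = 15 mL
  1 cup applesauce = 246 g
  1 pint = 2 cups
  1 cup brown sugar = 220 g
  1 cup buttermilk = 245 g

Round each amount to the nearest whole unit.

Scaling factor: 52/18 = 26/9.
sour cream: 6 tbsp × 26/9 × 15 mL/tbsp = 260 mL
heavy cream: 8 tbsp × 26/9 × 15 mL/tbsp ≈ 347 mL
buttermilk: 60 g × 26/9 ÷ 245 g/cup × 16 tbsp/cup ≈ 11 tbsp
applesauce: 2 pint × 26/9 × 2 cup/pint × 246 g/cup ≈ 2843 g
brown sugar: (3 cup + 9 tbsp = 3.5625 cup) × 26/9 × 220 g/cup ≈ 2264 g

sour cream: 260 mL; heavy cream: 347 mL; buttermilk: 11 tbsp; applesauce: 2843 g; brown sugar: 2264 g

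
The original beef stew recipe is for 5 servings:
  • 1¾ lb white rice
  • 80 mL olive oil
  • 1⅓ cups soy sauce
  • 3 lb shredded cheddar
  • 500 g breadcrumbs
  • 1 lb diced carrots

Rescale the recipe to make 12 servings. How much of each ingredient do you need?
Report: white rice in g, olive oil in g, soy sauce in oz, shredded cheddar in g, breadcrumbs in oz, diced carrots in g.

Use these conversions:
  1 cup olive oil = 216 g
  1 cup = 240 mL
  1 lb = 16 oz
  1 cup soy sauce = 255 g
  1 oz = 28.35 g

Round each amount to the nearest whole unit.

white rice: 1905 g; olive oil: 173 g; soy sauce: 29 oz; shredded cheddar: 3266 g; breadcrumbs: 42 oz; diced carrots: 1089 g

Scaling factor: 12/5 = 2.4.
white rice: 1.75 lb × 12/5 × 16 oz/lb × 28.35 g/oz ≈ 1905 g
olive oil: 80 mL × 12/5 ÷ 240 mL/cup × 216 g/cup ≈ 173 g
soy sauce: 4/3 cup × 12/5 × 255 g/cup ÷ 28.35 g/oz ≈ 29 oz
shredded cheddar: 3 lb × 12/5 × 16 oz/lb × 28.35 g/oz ≈ 3266 g
breadcrumbs: 500 g × 12/5 ÷ 28.35 g/oz ≈ 42 oz
diced carrots: 1 lb × 12/5 × 16 oz/lb × 28.35 g/oz ≈ 1089 g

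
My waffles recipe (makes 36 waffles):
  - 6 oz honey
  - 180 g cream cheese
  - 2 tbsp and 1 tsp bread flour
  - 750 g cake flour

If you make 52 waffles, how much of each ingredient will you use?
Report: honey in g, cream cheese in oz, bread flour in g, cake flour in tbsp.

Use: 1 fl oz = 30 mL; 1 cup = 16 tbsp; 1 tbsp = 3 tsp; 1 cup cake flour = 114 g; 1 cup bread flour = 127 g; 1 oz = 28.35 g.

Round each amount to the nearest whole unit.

honey: 246 g; cream cheese: 9 oz; bread flour: 27 g; cake flour: 152 tbsp

Scaling factor: 52/36 = 13/9.
honey: 6 oz × 13/9 × 28.35 g/oz ≈ 246 g
cream cheese: 180 g × 13/9 ÷ 28.35 g/oz ≈ 9 oz
bread flour: (2 tbsp + 1 tsp = 7/3 tbsp) × 13/9 ÷ 16 tbsp/cup × 127 g/cup ≈ 27 g
cake flour: 750 g × 13/9 ÷ 114 g/cup × 16 tbsp/cup ≈ 152 tbsp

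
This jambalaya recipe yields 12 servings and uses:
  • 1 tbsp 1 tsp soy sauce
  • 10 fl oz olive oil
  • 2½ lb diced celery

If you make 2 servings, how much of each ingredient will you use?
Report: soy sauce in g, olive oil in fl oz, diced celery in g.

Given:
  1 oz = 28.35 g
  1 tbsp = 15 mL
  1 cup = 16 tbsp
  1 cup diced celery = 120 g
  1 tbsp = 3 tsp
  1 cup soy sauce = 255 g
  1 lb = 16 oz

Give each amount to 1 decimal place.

soy sauce: 3.5 g; olive oil: 1.7 fl oz; diced celery: 189.0 g

Scaling factor: 2/12 = 1/6.
soy sauce: (1 tbsp + 1 tsp = 4/3 tbsp) × 1/6 ÷ 16 tbsp/cup × 255 g/cup ≈ 3.5 g
olive oil: 10 fl oz × 1/6 ≈ 1.7 fl oz
diced celery: 2.5 lb × 1/6 × 16 oz/lb × 28.35 g/oz = 189.0 g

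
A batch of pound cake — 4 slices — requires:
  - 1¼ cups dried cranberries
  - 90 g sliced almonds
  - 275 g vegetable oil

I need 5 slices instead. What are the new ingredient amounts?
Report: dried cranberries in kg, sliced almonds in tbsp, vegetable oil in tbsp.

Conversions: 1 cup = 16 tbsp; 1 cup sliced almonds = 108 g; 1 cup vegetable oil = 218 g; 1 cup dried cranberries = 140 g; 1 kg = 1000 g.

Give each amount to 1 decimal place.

Scaling factor: 5/4 = 1.25.
dried cranberries: 1.25 cup × 5/4 × 140 g/cup ÷ 1000 g/kg ≈ 0.2 kg
sliced almonds: 90 g × 5/4 ÷ 108 g/cup × 16 tbsp/cup ≈ 16.7 tbsp
vegetable oil: 275 g × 5/4 ÷ 218 g/cup × 16 tbsp/cup ≈ 25.2 tbsp

dried cranberries: 0.2 kg; sliced almonds: 16.7 tbsp; vegetable oil: 25.2 tbsp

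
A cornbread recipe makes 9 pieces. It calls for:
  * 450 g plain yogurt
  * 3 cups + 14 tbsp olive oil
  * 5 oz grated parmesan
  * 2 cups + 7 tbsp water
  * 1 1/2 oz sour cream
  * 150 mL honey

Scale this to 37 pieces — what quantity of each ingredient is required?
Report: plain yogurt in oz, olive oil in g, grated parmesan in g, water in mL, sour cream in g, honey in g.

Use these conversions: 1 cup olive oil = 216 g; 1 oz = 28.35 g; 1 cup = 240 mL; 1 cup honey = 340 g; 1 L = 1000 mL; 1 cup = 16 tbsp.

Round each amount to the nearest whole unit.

plain yogurt: 65 oz; olive oil: 3441 g; grated parmesan: 583 g; water: 2405 mL; sour cream: 175 g; honey: 874 g

Scaling factor: 37/9.
plain yogurt: 450 g × 37/9 ÷ 28.35 g/oz ≈ 65 oz
olive oil: (3 cup + 14 tbsp = 3.875 cup) × 37/9 × 216 g/cup = 3441 g
grated parmesan: 5 oz × 37/9 × 28.35 g/oz ≈ 583 g
water: (2 cup + 7 tbsp = 2.4375 cup) × 37/9 × 240 mL/cup = 2405 mL
sour cream: 1.5 oz × 37/9 × 28.35 g/oz ≈ 175 g
honey: 150 mL × 37/9 ÷ 240 mL/cup × 340 g/cup ≈ 874 g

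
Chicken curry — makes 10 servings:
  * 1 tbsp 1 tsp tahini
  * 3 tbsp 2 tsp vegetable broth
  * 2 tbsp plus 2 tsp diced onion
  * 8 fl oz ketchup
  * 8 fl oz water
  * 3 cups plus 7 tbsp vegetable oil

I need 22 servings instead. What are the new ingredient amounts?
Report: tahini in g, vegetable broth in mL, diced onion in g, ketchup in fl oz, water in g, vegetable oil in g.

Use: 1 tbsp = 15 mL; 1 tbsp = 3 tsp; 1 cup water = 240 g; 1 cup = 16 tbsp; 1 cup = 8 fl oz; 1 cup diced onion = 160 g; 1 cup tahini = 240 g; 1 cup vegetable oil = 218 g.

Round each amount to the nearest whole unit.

Scaling factor: 22/10 = 11/5 = 2.2.
tahini: (1 tbsp + 1 tsp = 4/3 tbsp) × 11/5 ÷ 16 tbsp/cup × 240 g/cup = 44 g
vegetable broth: (3 tbsp + 2 tsp = 11/3 tbsp) × 11/5 × 15 mL/tbsp = 121 mL
diced onion: (2 tbsp + 2 tsp = 8/3 tbsp) × 11/5 ÷ 16 tbsp/cup × 160 g/cup ≈ 59 g
ketchup: 8 fl oz × 11/5 ≈ 18 fl oz
water: 8 fl oz × 11/5 ÷ 8 fl oz/cup × 240 g/cup = 528 g
vegetable oil: (3 cup + 7 tbsp = 3.4375 cup) × 11/5 × 218 g/cup ≈ 1649 g

tahini: 44 g; vegetable broth: 121 mL; diced onion: 59 g; ketchup: 18 fl oz; water: 528 g; vegetable oil: 1649 g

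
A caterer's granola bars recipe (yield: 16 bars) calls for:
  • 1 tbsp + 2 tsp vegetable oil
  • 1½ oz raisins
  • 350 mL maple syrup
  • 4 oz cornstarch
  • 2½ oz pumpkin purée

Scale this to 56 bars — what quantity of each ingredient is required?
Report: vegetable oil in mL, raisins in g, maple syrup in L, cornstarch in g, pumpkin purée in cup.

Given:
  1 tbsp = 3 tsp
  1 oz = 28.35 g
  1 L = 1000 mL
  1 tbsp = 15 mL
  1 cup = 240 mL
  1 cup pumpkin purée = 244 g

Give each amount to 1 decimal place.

Scaling factor: 56/16 = 7/2 = 3.5.
vegetable oil: (1 tbsp + 2 tsp = 5/3 tbsp) × 7/2 × 15 mL/tbsp = 87.5 mL
raisins: 1.5 oz × 7/2 × 28.35 g/oz ≈ 148.8 g
maple syrup: 350 mL × 7/2 ÷ 1000 mL/L ≈ 1.2 L
cornstarch: 4 oz × 7/2 × 28.35 g/oz = 396.9 g
pumpkin purée: 2.5 oz × 7/2 × 28.35 g/oz ÷ 244 g/cup ≈ 1.0 cup

vegetable oil: 87.5 mL; raisins: 148.8 g; maple syrup: 1.2 L; cornstarch: 396.9 g; pumpkin purée: 1.0 cup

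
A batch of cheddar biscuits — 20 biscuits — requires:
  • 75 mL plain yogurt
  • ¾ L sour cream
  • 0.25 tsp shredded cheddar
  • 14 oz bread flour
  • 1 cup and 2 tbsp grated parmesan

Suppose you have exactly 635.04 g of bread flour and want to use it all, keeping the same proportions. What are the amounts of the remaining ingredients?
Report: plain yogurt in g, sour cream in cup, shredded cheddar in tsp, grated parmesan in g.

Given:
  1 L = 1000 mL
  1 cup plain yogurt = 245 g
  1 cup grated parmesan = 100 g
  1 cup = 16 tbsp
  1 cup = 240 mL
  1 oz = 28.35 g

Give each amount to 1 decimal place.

The original recipe has 396.9 g of bread flour, so the scaling factor is 635.04 ÷ 396.9 = 8/5 = 1.6.
plain yogurt: 75 mL × 8/5 ÷ 240 mL/cup × 245 g/cup = 122.5 g
sour cream: 0.75 L × 8/5 × 1000 mL/L ÷ 240 mL/cup = 5.0 cup
shredded cheddar: 0.25 tsp × 8/5 = 0.4 tsp
grated parmesan: (1 cup + 2 tbsp = 1.125 cup) × 8/5 × 100 g/cup = 180.0 g

plain yogurt: 122.5 g; sour cream: 5.0 cup; shredded cheddar: 0.4 tsp; grated parmesan: 180.0 g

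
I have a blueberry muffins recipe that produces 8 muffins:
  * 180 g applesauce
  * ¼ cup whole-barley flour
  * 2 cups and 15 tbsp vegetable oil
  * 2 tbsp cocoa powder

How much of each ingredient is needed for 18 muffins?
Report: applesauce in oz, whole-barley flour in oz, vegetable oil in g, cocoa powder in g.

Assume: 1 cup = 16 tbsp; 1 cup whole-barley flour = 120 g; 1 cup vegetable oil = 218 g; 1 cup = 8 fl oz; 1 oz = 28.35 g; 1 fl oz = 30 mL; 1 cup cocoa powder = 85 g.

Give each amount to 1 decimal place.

Scaling factor: 18/8 = 9/4 = 2.25.
applesauce: 180 g × 9/4 ÷ 28.35 g/oz ≈ 14.3 oz
whole-barley flour: 0.25 cup × 9/4 × 120 g/cup ÷ 28.35 g/oz ≈ 2.4 oz
vegetable oil: (2 cup + 15 tbsp = 2.9375 cup) × 9/4 × 218 g/cup ≈ 1440.8 g
cocoa powder: 2 tbsp × 9/4 ÷ 16 tbsp/cup × 85 g/cup ≈ 23.9 g

applesauce: 14.3 oz; whole-barley flour: 2.4 oz; vegetable oil: 1440.8 g; cocoa powder: 23.9 g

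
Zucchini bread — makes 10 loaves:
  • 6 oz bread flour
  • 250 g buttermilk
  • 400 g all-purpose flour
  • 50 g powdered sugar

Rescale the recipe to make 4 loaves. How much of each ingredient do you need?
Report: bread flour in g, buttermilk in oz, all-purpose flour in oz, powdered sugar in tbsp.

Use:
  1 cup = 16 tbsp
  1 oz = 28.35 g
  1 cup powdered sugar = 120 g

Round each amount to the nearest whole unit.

Scaling factor: 4/10 = 2/5 = 0.4.
bread flour: 6 oz × 2/5 × 28.35 g/oz ≈ 68 g
buttermilk: 250 g × 2/5 ÷ 28.35 g/oz ≈ 4 oz
all-purpose flour: 400 g × 2/5 ÷ 28.35 g/oz ≈ 6 oz
powdered sugar: 50 g × 2/5 ÷ 120 g/cup × 16 tbsp/cup ≈ 3 tbsp

bread flour: 68 g; buttermilk: 4 oz; all-purpose flour: 6 oz; powdered sugar: 3 tbsp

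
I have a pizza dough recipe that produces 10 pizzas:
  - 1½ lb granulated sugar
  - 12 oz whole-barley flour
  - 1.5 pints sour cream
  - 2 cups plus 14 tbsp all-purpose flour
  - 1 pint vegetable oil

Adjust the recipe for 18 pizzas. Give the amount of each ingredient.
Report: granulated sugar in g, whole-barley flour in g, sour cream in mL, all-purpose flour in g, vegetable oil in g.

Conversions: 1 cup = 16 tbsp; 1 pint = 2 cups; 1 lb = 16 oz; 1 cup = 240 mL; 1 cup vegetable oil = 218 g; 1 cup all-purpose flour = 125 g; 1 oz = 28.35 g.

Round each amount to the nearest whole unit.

Scaling factor: 18/10 = 9/5 = 1.8.
granulated sugar: 1.5 lb × 9/5 × 16 oz/lb × 28.35 g/oz ≈ 1225 g
whole-barley flour: 12 oz × 9/5 × 28.35 g/oz ≈ 612 g
sour cream: 1.5 pint × 9/5 × 2 cup/pint × 240 mL/cup = 1296 mL
all-purpose flour: (2 cup + 14 tbsp = 2.875 cup) × 9/5 × 125 g/cup ≈ 647 g
vegetable oil: 1 pint × 9/5 × 2 cup/pint × 218 g/cup ≈ 785 g

granulated sugar: 1225 g; whole-barley flour: 612 g; sour cream: 1296 mL; all-purpose flour: 647 g; vegetable oil: 785 g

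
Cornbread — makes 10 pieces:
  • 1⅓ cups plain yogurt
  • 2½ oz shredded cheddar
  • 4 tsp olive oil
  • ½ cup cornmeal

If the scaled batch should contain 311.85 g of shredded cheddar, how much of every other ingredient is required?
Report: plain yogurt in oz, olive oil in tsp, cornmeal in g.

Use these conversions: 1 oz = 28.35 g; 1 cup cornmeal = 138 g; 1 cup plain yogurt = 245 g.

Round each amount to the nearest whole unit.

plain yogurt: 51 oz; olive oil: 18 tsp; cornmeal: 304 g

The original recipe has 70.875 g of shredded cheddar, so the scaling factor is 311.85 ÷ 70.875 = 22/5 = 4.4.
plain yogurt: 4/3 cup × 22/5 × 245 g/cup ÷ 28.35 g/oz ≈ 51 oz
olive oil: 4 tsp × 22/5 ≈ 18 tsp
cornmeal: 0.5 cup × 22/5 × 138 g/cup ≈ 304 g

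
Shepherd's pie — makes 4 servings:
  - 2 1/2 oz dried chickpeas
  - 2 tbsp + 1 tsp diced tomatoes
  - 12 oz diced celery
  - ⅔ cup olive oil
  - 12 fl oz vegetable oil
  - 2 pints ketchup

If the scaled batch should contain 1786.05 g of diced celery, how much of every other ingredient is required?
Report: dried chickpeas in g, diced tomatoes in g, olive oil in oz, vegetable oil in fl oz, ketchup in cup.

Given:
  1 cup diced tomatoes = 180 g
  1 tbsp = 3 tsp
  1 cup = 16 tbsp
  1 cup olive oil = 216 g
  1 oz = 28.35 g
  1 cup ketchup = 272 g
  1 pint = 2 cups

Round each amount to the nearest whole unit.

The original recipe has 340.2 g of diced celery, so the scaling factor is 1786.05 ÷ 340.2 = 21/4 = 5.25.
dried chickpeas: 2.5 oz × 21/4 × 28.35 g/oz ≈ 372 g
diced tomatoes: (2 tbsp + 1 tsp = 7/3 tbsp) × 21/4 ÷ 16 tbsp/cup × 180 g/cup ≈ 138 g
olive oil: 2/3 cup × 21/4 × 216 g/cup ÷ 28.35 g/oz ≈ 27 oz
vegetable oil: 12 fl oz × 21/4 = 63 fl oz
ketchup: 2 pint × 21/4 × 2 cup/pint = 21 cup

dried chickpeas: 372 g; diced tomatoes: 138 g; olive oil: 27 oz; vegetable oil: 63 fl oz; ketchup: 21 cup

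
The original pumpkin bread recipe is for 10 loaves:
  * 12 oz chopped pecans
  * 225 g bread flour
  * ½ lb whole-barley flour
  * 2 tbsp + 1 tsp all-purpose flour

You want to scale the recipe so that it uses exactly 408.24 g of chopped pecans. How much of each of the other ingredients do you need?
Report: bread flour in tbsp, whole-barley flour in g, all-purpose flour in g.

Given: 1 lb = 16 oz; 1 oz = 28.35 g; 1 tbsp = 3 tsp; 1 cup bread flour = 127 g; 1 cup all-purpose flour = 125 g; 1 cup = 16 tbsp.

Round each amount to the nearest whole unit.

The original recipe has 340.2 g of chopped pecans, so the scaling factor is 408.24 ÷ 340.2 = 6/5 = 1.2.
bread flour: 225 g × 6/5 ÷ 127 g/cup × 16 tbsp/cup ≈ 34 tbsp
whole-barley flour: 0.5 lb × 6/5 × 16 oz/lb × 28.35 g/oz ≈ 272 g
all-purpose flour: (2 tbsp + 1 tsp = 7/3 tbsp) × 6/5 ÷ 16 tbsp/cup × 125 g/cup ≈ 22 g

bread flour: 34 tbsp; whole-barley flour: 272 g; all-purpose flour: 22 g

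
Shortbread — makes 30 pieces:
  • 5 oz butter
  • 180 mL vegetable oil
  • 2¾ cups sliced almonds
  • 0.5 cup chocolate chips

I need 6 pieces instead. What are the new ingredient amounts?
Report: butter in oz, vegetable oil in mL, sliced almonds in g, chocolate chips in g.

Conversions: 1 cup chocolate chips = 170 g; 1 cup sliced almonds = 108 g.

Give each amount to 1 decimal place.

butter: 1.0 oz; vegetable oil: 36.0 mL; sliced almonds: 59.4 g; chocolate chips: 17.0 g

Scaling factor: 6/30 = 1/5 = 0.2.
butter: 5 oz × 1/5 = 1.0 oz
vegetable oil: 180 mL × 1/5 = 36.0 mL
sliced almonds: 2.75 cup × 1/5 × 108 g/cup = 59.4 g
chocolate chips: 0.5 cup × 1/5 × 170 g/cup = 17.0 g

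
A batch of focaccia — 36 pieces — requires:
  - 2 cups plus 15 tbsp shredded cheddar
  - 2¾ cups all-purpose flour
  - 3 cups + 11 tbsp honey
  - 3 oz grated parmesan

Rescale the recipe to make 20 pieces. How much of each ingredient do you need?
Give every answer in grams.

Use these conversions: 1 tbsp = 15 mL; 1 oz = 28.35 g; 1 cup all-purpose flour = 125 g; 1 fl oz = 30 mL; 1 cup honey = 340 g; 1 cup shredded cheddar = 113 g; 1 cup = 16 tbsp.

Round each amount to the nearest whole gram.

shredded cheddar: 184 g; all-purpose flour: 191 g; honey: 697 g; grated parmesan: 47 g

Scaling factor: 20/36 = 5/9.
shredded cheddar: (2 cup + 15 tbsp = 2.9375 cup) × 5/9 × 113 g/cup ≈ 184 g
all-purpose flour: 2.75 cup × 5/9 × 125 g/cup ≈ 191 g
honey: (3 cup + 11 tbsp = 3.6875 cup) × 5/9 × 340 g/cup ≈ 697 g
grated parmesan: 3 oz × 5/9 × 28.35 g/oz ≈ 47 g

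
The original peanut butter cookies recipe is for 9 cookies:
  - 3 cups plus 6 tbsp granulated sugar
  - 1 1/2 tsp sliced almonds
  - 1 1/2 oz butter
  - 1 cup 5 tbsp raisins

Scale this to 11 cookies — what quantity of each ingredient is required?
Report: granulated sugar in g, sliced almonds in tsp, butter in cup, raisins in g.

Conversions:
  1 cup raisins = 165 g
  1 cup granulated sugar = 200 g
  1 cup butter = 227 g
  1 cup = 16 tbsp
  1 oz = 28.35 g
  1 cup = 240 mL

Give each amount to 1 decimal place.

granulated sugar: 825.0 g; sliced almonds: 1.8 tsp; butter: 0.2 cup; raisins: 264.7 g

Scaling factor: 11/9.
granulated sugar: (3 cup + 6 tbsp = 3.375 cup) × 11/9 × 200 g/cup = 825.0 g
sliced almonds: 1.5 tsp × 11/9 ≈ 1.8 tsp
butter: 1.5 oz × 11/9 × 28.35 g/oz ÷ 227 g/cup ≈ 0.2 cup
raisins: (1 cup + 5 tbsp = 1.3125 cup) × 11/9 × 165 g/cup ≈ 264.7 g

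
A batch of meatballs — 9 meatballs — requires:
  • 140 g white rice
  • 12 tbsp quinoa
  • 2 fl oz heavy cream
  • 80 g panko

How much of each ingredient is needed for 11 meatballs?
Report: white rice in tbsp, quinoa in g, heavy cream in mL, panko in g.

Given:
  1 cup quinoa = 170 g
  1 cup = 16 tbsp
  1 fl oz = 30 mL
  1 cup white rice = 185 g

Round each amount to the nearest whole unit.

Scaling factor: 11/9.
white rice: 140 g × 11/9 ÷ 185 g/cup × 16 tbsp/cup ≈ 15 tbsp
quinoa: 12 tbsp × 11/9 ÷ 16 tbsp/cup × 170 g/cup ≈ 156 g
heavy cream: 2 fl oz × 11/9 × 30 mL/fl oz ≈ 73 mL
panko: 80 g × 11/9 ≈ 98 g

white rice: 15 tbsp; quinoa: 156 g; heavy cream: 73 mL; panko: 98 g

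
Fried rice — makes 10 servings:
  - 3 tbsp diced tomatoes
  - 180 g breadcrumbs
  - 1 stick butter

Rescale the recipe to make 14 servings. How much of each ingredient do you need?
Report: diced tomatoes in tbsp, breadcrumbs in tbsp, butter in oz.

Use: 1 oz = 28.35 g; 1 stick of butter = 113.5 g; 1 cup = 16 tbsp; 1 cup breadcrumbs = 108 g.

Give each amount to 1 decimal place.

diced tomatoes: 4.2 tbsp; breadcrumbs: 37.3 tbsp; butter: 5.6 oz

Scaling factor: 14/10 = 7/5 = 1.4.
diced tomatoes: 3 tbsp × 7/5 = 4.2 tbsp
breadcrumbs: 180 g × 7/5 ÷ 108 g/cup × 16 tbsp/cup ≈ 37.3 tbsp
butter: 1 stick × 7/5 × 113.5 g/stick ÷ 28.35 g/oz ≈ 5.6 oz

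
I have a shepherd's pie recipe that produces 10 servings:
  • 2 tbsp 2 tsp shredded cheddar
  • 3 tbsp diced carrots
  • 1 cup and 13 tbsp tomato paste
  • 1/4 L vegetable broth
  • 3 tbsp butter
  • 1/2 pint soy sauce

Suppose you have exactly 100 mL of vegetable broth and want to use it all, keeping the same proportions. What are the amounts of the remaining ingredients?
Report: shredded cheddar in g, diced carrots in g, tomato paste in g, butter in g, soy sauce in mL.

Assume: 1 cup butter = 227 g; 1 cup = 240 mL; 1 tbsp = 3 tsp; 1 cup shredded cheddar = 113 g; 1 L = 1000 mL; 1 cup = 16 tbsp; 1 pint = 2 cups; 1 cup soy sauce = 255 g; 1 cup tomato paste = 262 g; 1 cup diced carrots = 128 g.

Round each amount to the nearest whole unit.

shredded cheddar: 8 g; diced carrots: 10 g; tomato paste: 190 g; butter: 17 g; soy sauce: 96 mL

The original recipe has 250 mL of vegetable broth, so the scaling factor is 100 ÷ 250 = 2/5 = 0.4.
shredded cheddar: (2 tbsp + 2 tsp = 8/3 tbsp) × 2/5 ÷ 16 tbsp/cup × 113 g/cup ≈ 8 g
diced carrots: 3 tbsp × 2/5 ÷ 16 tbsp/cup × 128 g/cup ≈ 10 g
tomato paste: (1 cup + 13 tbsp = 1.8125 cup) × 2/5 × 262 g/cup ≈ 190 g
butter: 3 tbsp × 2/5 ÷ 16 tbsp/cup × 227 g/cup ≈ 17 g
soy sauce: 0.5 pint × 2/5 × 2 cup/pint × 240 mL/cup = 96 mL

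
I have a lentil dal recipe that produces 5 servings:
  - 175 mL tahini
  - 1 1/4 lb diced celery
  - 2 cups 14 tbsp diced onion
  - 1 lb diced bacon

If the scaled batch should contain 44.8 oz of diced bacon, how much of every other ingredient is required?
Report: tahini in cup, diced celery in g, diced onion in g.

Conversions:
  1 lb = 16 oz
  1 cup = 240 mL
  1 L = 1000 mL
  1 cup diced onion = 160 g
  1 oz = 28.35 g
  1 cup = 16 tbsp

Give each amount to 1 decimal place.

tahini: 2.0 cup; diced celery: 1587.6 g; diced onion: 1288.0 g

The original recipe has 16 oz of diced bacon, so the scaling factor is 44.8 ÷ 16 = 14/5 = 2.8.
tahini: 175 mL × 14/5 ÷ 240 mL/cup ≈ 2.0 cup
diced celery: 1.25 lb × 14/5 × 16 oz/lb × 28.35 g/oz = 1587.6 g
diced onion: (2 cup + 14 tbsp = 2.875 cup) × 14/5 × 160 g/cup = 1288.0 g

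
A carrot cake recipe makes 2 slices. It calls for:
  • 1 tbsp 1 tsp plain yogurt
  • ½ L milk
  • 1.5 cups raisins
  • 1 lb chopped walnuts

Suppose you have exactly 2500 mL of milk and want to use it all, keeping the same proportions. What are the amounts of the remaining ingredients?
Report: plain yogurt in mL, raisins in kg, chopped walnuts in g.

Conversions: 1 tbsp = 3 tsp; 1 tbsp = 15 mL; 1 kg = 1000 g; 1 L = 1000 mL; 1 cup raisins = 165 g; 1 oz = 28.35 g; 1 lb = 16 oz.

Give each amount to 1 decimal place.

plain yogurt: 100.0 mL; raisins: 1.2 kg; chopped walnuts: 2268.0 g

The original recipe has 500 mL of milk, so the scaling factor is 2500 ÷ 500 = 5.
plain yogurt: (1 tbsp + 1 tsp = 4/3 tbsp) × 5 × 15 mL/tbsp = 100.0 mL
raisins: 1.5 cup × 5 × 165 g/cup ÷ 1000 g/kg ≈ 1.2 kg
chopped walnuts: 1 lb × 5 × 16 oz/lb × 28.35 g/oz = 2268.0 g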